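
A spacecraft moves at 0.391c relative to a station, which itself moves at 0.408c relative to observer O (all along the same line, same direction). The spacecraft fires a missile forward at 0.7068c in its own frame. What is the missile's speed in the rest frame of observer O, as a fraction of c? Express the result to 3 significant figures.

Apply u = (u'+v)/(1+u'v) twice. Missile in the station frame: (0.7068+0.391)/(1+0.7068·0.391) = 1.0978/1.2763588 = 0.8601c.
That velocity, transformed to the rest frame of observer O: (0.8601+0.408)/(1+0.8601·0.408) = 1.2681/1.3509208 = 0.93869c.

0.939c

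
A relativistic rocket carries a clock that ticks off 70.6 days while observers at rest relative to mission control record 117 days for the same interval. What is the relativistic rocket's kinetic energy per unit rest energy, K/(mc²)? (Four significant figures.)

0.6572

The time-dilation ratio gives γ = 117/70.6 = 1.65722.
K/(mc²) = γ − 1 = 1.65722 − 1 = 0.6572.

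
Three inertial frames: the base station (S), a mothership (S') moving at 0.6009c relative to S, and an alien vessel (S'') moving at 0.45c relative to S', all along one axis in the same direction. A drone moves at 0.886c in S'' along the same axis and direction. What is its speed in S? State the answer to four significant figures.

Compose velocities in two stages. Stage 1 (into S'): u₁ = (0.886+0.45)/(1+0.886×0.45) = 0.95517.
Stage 2 (into S): u = (0.95517+0.6009)/(1+0.95517×0.6009) = 0.98863, so the speed is 0.9886c.

0.9886c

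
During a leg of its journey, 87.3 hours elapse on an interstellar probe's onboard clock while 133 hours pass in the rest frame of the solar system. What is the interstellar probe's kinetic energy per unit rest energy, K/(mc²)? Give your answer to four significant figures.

0.5235

The time-dilation ratio gives γ = 133/87.3 = 1.52348.
Since K = (γ−1)mc², K/(mc²) = 1.52348 − 1 = 0.5235.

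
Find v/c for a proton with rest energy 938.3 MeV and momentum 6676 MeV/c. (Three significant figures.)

pc/(mc²) = 6676/938.3 = 7.115 = βγ = β/√(1−β²).
So β² = x²/(1 + x²) with x = 7.115: x² = 50.6232, β² = 50.6232/51.6232 = 0.980629, β = 0.990.

0.990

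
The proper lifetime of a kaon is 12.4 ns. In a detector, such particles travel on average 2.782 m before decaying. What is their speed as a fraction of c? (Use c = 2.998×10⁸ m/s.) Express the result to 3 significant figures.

0.599c

Let x = d/(cτ) = 2.782 m / (2.998×10⁸ m/s × 1.240×10^-8 s) = 0.74835. Since d = βγcτ, x = βγ = β/√(1−β²).
Solving: β² = x²/(1+x²) = 0.560028/1.560028 = 0.358986, so β = 0.599.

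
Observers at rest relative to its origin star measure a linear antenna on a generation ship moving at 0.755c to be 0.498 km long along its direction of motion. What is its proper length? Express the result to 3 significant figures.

0.759 km

γ = 1/√(1 − β²) = 1/√(1 − 0.570025) = 1/√0.429975 = 1/0.655725 = 1.525.
Proper length: L₀ = γ·L = 1.525 × 0.498 = 0.759 km.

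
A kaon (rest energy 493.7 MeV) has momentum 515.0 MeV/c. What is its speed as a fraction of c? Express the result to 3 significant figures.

βγ = pc/(mc²) = 515.0/493.7 = 1.0431.
Since γ² = 1 + (βγ)² = 2.08806, γ = √2.08806 = 1.44501, and β = (βγ)/γ = 1.0431/1.44501 = 0.722.

0.722c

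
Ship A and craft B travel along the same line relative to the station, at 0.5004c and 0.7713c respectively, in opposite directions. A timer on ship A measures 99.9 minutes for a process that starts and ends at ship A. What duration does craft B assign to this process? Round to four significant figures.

251.3 minutes

Speed of ship A in craft B's frame: u = (v_A + v_B)/(1 + v_A v_B/c²) = (0.5004 + 0.7713)/(1 + 0.5004×0.7713) = 1.2717/1.38595852 = 0.91756; |u| = 0.91756c.
γ for this relative speed: γ = 1/√(1 − 0.841916) = 2.5151.
Ship A's interval is proper; time dilation gives Δt_B = γΔτ = 2.5151 × 99.9 minutes = 251.3 minutes.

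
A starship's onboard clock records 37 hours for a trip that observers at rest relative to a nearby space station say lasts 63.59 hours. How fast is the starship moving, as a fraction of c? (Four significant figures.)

γ = Δt/Δτ = 63.59/37 = 1.7186.
β = √(1 − 1/γ²) = √(1 − 0.338571) = √0.661429 = 0.8133.

0.8133c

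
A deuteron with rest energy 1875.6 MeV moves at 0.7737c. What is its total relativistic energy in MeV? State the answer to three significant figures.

2960 MeV

γ = 1/√(1 − β²) = 1/√(1 − 0.59861169) = 1/√0.40138831 = 1/0.633552 = 1.5784.
Total energy: E = γmc² = 1.5784 × 1875.6 MeV = 2960 MeV.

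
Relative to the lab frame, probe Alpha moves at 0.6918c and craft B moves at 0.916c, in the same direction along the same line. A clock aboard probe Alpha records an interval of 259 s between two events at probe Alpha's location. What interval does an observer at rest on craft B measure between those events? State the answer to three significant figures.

The velocity of probe Alpha relative to craft B is (0.6918 − 0.916)c / (1 − 0.6918×0.916) = −0.61205c; relative speed 0.61205c.
At |u| = 0.61205c, γ = (1 − 0.374605)^(−1/2) = 1.2645.
Probe Alpha's interval is proper; time dilation gives Δt_B = γΔτ = 1.2645 × 259 s = 328 s.

328 s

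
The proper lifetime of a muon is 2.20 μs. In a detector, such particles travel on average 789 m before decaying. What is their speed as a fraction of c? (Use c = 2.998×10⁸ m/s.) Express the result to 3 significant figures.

d = βγcτ ⇒ βγ = d/(cτ) = 789.0 m / (659.56 m) = 1.1963.
β = (βγ)/√(1+(βγ)²) = 1.1963/√2.43113 = 0.767.

0.767c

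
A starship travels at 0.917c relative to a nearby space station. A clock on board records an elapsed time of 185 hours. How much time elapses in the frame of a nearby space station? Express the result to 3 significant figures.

464 hours

β² = 0.840889, so γ = 1/√0.159111 = 2.507.
Time dilation: Δt = γ·Δτ = 2.507 × 185 = 464 hours.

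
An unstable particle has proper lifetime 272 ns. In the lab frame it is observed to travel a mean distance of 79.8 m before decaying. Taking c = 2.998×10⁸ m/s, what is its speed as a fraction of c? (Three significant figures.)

0.699c

Lab distance = (lab lifetime)·v = γτ·βc, so βγ = d/(cτ) = 79.80/(2.998×10⁸ × 2.720×10^-7) = 0.97859.
With βγ = 0.97859: γ² = 1 + (βγ)² = 1.957638, and β = (βγ)/γ = 0.97859/1.39916 = 0.699.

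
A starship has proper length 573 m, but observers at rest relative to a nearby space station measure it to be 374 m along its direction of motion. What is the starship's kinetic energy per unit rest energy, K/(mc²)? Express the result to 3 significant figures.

From L = L₀/γ: γ = 573/374 = 1.53209.
Since K = (γ−1)mc², K/(mc²) = 1.53209 − 1 = 0.532.

0.532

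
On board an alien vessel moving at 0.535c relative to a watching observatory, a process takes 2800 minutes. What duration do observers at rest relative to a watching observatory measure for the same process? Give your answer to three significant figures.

γ = 1/√(1 − β²) = 1/√(1 − 0.286225) = 1/√0.713775 = 1/0.844852 = 1.1836.
Time dilation: Δt = γ·Δτ = 1.1836 × 2800 = 3310 minutes.

3310 minutes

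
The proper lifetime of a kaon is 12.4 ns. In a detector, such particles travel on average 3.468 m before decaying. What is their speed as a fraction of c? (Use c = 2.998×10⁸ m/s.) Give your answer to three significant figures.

0.682c

d = βγcτ ⇒ βγ = d/(cτ) = 3.468 m / (3.71752 m) = 0.93288.
β = (βγ)/√(1+(βγ)²) = 0.93288/√1.870265 = 0.682.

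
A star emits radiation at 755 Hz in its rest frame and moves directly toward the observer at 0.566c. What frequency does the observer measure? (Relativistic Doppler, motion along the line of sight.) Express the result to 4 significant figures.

1434 Hz

Relativistic Doppler (source moving toward): f_obs = f_src · √((1+β)/(1−β)).
With β = 0.566: factor = √(1.566/0.434) = 1.8996.
f_obs = 755 × 1.8996 = 1434 Hz.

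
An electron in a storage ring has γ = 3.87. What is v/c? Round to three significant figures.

0.966

β = √(1 − 1/γ²) = √(1 − 1/14.9769) = √0.933231 = 0.966.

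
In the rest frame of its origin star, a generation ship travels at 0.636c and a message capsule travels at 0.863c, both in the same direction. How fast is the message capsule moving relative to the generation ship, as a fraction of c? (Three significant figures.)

0.503c

Transform to the generation ship's frame: u' = (u − v)/(1 − uv/c²).
u' = (0.863 − 0.636)/(1 − 0.863×0.636) = 0.227/0.451132 = 0.50318.
Speed in the generation ship's frame: 0.503c (in the same direction).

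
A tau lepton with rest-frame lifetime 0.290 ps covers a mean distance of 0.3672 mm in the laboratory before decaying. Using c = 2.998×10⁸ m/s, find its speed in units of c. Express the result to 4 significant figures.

0.9731c

Let x = d/(cτ) = 3.672×10^-4 m / (2.998×10⁸ m/s × 2.900×10^-13 s) = 4.2235. Since d = βγcτ, x = βγ = β/√(1−β²).
Solving: β² = x²/(1+x²) = 17.838/18.838 = 0.946916, so β = 0.9731.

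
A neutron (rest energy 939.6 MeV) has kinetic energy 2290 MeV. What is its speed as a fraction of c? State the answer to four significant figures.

γ = 1 + K/(mc²) = 1 + 2290/939.6 = 3.4372.
β = √(1 − 1/γ²) = √(1 − 0.0846429) = √0.9153571 = 0.9567.

0.9567c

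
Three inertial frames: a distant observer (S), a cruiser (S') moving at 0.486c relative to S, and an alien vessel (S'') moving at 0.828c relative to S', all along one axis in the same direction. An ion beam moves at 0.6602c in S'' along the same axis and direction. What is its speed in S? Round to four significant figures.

0.9868c

Apply u = (u'+v)/(1+u'v) twice. Ion beam in the cruiser frame: (0.6602+0.828)/(1+0.6602·0.828) = 1.4882/1.5466456 = 0.96221c.
That velocity, transformed to the rest frame of a distant observer: (0.96221+0.486)/(1+0.96221·0.486) = 1.44821/1.46763406 = 0.98677c.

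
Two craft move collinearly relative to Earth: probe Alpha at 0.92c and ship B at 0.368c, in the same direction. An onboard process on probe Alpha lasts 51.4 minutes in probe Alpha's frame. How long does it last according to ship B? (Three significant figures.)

93.3 minutes

The velocity of probe Alpha relative to ship B is (0.92 − 0.368)c / (1 − 0.92×0.368) = 0.83454c; relative speed 0.83454c.
At |u| = 0.83454c, γ = (1 − 0.696457)^(−1/2) = 1.8151.
Probe Alpha's interval is proper; time dilation gives Δt_B = γΔτ = 1.8151 × 51.4 minutes = 93.3 minutes.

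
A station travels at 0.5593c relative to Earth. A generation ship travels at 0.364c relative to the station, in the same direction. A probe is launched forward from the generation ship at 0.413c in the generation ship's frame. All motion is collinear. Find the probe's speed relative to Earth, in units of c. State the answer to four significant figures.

0.8962c

Apply u = (u'+v)/(1+u'v) twice. Probe in the station frame: (0.413+0.364)/(1+0.413·0.364) = 0.777/1.150332 = 0.67546c.
That velocity, transformed to the rest frame of Earth: (0.67546+0.5593)/(1+0.67546·0.5593) = 1.23476/1.377784778 = 0.89619c.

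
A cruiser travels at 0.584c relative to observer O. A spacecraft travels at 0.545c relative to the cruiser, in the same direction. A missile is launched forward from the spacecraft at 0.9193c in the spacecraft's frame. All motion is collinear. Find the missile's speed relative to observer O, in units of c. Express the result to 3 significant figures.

Compose velocities in two stages. Stage 1 (into S'): u₁ = (0.9193+0.545)/(1+0.9193×0.545) = 0.97554.
Stage 2 (into S): u = (0.97554+0.584)/(1+0.97554×0.584) = 0.99352, so the speed is 0.994c.

0.994c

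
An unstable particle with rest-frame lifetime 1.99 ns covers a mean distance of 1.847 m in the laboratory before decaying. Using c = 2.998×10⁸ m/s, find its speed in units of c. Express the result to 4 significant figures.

d = βγcτ ⇒ βγ = d/(cτ) = 1.847 m / (0.596602 m) = 3.0959.
β = (βγ)/√(1+(βγ)²) = 3.0959/√10.5846 = 0.9516.

0.9516c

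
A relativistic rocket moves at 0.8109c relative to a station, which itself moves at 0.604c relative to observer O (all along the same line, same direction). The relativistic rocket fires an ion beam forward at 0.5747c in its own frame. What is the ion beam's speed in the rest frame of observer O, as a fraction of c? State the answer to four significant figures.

Apply u = (u'+v)/(1+u'v) twice. Ion beam in the station frame: (0.5747+0.8109)/(1+0.5747·0.8109) = 1.3856/1.46602423 = 0.94514c.
That velocity, transformed to the rest frame of observer O: (0.94514+0.604)/(1+0.94514·0.604) = 1.54914/1.57086456 = 0.98617c.

0.9862c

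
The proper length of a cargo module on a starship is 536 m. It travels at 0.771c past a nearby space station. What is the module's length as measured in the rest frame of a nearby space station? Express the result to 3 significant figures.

With β = 0.771, γ = 1/√(1 − 0.771²) = 1/√0.405559 = 1.5703.
Along the direction of motion the measured length is L₀/γ = 536/1.5703 = 341 m.

341 m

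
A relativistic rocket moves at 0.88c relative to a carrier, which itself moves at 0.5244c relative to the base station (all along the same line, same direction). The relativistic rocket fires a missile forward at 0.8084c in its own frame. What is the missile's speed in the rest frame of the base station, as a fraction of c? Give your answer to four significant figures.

Compose velocities in two stages. Stage 1 (into S'): u₁ = (0.8084+0.88)/(1+0.8084×0.88) = 0.98657.
Stage 2 (into S): u = (0.98657+0.5244)/(1+0.98657×0.5244) = 0.99579, so the speed is 0.9958c.

0.9958c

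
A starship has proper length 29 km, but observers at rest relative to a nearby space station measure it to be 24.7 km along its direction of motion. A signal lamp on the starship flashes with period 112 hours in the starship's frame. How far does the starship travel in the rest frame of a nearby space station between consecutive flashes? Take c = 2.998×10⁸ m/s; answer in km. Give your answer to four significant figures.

γ = L₀/L = 29/24.7 = 1.17409.
β = √(1 − 1/γ²) = 0.52399. Lab-frame period = γτ = 1.17409×112 hours = 131.5 hours. Distance = βc × γτ = 0.52399 × 2.998×10⁸ m/s × 473400 s = 7.4367×10^13 m = 7.437×10^10 km.

7.437×10^10 km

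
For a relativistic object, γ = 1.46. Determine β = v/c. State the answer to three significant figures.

0.729

β = √(1 − 1/γ²) = √(1 − 1/2.1316) = √0.530869 = 0.729.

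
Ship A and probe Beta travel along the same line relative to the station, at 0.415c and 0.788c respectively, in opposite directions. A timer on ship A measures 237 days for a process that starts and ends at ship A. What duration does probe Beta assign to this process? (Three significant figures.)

Transform ship A's velocity into probe Beta's frame: (0.415 + 0.788)/(1 + 0.415·0.788) = 1.203/1.32702, so the relative speed is 0.90654c.
At |u| = 0.90654c, γ = (1 − 0.821815)^(−1/2) = 2.369.
The clock on ship A records proper time, so probe Beta measures Δt = γΔτ = 2.369 × 237 = 561 days.

561 days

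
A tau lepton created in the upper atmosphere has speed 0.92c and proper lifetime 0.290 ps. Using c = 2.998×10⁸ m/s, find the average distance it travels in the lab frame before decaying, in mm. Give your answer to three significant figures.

With β = 0.92, γ = 1/√(1 − 0.92²) = 1/√0.1536 = 2.5516.
Lab-frame lifetime: Δt = γτ = 2.5516 × 0.290 ps = 0.73996 ps.
Distance: d = vΔt = 0.92 × 2.998×10⁸ m/s × 7.3996×10^-13 s = 2.04×10^-4 m = 0.204 mm.

0.204 mm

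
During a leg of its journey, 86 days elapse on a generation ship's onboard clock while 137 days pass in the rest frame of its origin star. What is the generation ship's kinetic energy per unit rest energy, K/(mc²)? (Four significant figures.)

γ = Δt/Δτ = 137/86 = 1.59302.
Since K = (γ−1)mc², K/(mc²) = 1.59302 − 1 = 0.5930.

0.5930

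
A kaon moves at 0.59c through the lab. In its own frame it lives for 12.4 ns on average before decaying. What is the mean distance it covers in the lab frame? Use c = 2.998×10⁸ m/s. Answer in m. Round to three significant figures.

2.72 m

With β = 0.59, γ = 1/√(1 − 0.59²) = 1/√0.6519 = 1.2385.
Lab-frame lifetime: Δt = γτ = 1.2385 × 12.4 ns = 15.357 ns.
Distance: d = vΔt = 0.59 × 2.998×10⁸ m/s × 1.5357×10^-8 s = 2.72 m.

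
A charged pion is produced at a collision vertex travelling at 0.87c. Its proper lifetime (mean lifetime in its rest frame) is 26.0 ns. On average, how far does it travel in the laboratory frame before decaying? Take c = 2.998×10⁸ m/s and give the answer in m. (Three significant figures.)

13.8 m

With β = 0.87, γ = 1/√(1 − 0.87²) = 1/√0.2431 = 2.0282.
Lab-frame lifetime: Δt = γτ = 2.0282 × 26.0 ns = 52.733 ns.
Distance: d = vΔt = 0.87 × 2.998×10⁸ m/s × 5.2733×10^-8 s = 13.8 m.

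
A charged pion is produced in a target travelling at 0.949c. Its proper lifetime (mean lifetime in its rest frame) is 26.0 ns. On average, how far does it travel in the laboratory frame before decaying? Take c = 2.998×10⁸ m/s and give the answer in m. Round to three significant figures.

23.5 m

With β = 0.949, γ = 1/√(1 − 0.949²) = 1/√0.099399 = 3.1718.
Lab-frame lifetime: Δt = γτ = 3.1718 × 26.0 ns = 82.467 ns.
Distance: d = vΔt = 0.949 × 2.998×10⁸ m/s × 8.2467×10^-8 s = 23.5 m.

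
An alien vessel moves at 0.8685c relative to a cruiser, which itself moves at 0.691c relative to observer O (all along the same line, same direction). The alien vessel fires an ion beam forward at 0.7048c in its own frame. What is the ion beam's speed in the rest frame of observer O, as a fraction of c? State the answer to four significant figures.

Compose velocities in two stages. Stage 1 (into S'): u₁ = (0.7048+0.8685)/(1+0.7048×0.8685) = 0.97592.
Stage 2 (into S): u = (0.97592+0.691)/(1+0.97592×0.691) = 0.99556, so the speed is 0.9956c.

0.9956c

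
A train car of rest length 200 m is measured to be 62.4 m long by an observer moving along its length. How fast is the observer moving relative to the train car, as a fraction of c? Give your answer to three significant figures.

0.950c

Length contraction gives γ = L₀/L = 200/62.4 = 3.2051.
β = √(1 − 1/γ²) = √0.902654 = 0.950.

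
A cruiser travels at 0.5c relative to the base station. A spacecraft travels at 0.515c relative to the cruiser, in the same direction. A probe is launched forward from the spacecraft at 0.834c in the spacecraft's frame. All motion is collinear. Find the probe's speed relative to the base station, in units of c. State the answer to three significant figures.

0.981c

Compose velocities in two stages. Stage 1 (into S'): u₁ = (0.834+0.515)/(1+0.834×0.515) = 0.94368.
Stage 2 (into S): u = (0.94368+0.5)/(1+0.94368×0.5) = 0.98087, so the speed is 0.981c.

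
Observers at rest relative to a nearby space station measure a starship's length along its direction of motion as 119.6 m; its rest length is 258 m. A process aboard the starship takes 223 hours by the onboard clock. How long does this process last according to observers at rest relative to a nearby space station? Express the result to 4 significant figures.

481.1 hours

γ = L₀/L = 258/119.6 = 2.15719.
The same γ dilates the second interval: 2.15719 × 223 hours = 481.1 hours.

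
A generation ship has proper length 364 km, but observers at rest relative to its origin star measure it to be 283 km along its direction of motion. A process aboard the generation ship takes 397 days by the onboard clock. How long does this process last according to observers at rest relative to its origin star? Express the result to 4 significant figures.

510.6 days

Length contraction gives γ = L₀/L = 364/283 = 1.28622.
Δt = γΔτ = 1.28622 × 397 = 510.6 days.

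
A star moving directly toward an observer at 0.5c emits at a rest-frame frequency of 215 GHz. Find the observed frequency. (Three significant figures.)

Relativistic Doppler (source moving toward): f_obs = f_src · √((1+β)/(1−β)).
With β = 0.5: factor = √(1.5/0.5) = 1.7321.
f_obs = 215 × 1.7321 = 372 GHz.

372 GHz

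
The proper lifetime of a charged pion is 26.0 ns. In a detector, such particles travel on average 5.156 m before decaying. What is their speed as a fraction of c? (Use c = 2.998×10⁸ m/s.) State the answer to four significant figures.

Let x = d/(cτ) = 5.156 m / (2.998×10⁸ m/s × 2.600×10^-8 s) = 0.66147. Since d = βγcτ, x = βγ = β/√(1−β²).
Solving: β² = x²/(1+x²) = 0.437543/1.437543 = 0.304369, so β = 0.5517.

0.5517c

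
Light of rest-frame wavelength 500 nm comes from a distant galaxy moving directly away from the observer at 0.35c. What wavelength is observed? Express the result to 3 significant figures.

Relativistic Doppler for wavelength: λ_obs = λ_src · √((1+β)/(1−β)).
With β = 0.35: factor = √(1.35/0.65) = 1.4412.
λ_obs = 500 × 1.4412 = 721 nm.

721 nm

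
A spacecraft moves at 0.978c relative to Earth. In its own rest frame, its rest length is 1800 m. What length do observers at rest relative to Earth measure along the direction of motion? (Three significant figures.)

375 m

With β = 0.978, γ = 1/√(1 − 0.978²) = 1/√0.043516 = 4.7938.
Length contraction: L = L₀/γ = 1800/4.7938 = 375 m.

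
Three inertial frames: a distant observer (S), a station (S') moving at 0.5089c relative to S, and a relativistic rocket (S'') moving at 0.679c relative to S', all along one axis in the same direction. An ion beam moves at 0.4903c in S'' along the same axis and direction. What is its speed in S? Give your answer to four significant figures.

0.9583c

Compose velocities in two stages. Stage 1 (into S'): u₁ = (0.4903+0.679)/(1+0.4903×0.679) = 0.87725.
Stage 2 (into S): u = (0.87725+0.5089)/(1+0.87725×0.5089) = 0.95832, so the speed is 0.9583c.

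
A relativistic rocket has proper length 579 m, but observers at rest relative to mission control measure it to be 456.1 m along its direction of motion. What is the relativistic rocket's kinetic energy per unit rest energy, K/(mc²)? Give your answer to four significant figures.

Length contraction gives γ = L₀/L = 579/456.1 = 1.26946.
Since K = (γ−1)mc², K/(mc²) = 1.26946 − 1 = 0.2695.

0.2695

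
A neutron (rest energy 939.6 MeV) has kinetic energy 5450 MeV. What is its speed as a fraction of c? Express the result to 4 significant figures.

γ = 1 + K/(mc²) = 1 + 5450/939.6 = 6.8003.
β = √(1 − 1/γ²) = √(1 − 0.0216244) = √0.9783756 = 0.9891.

0.9891c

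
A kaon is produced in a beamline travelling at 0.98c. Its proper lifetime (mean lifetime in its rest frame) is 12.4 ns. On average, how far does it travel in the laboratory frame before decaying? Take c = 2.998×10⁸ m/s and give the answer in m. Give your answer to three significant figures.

Lorentz factor: γ = (1 − 0.9604)^(−1/2) = 5.0252.
Lab-frame lifetime: Δt = γτ = 5.0252 × 12.4 ns = 62.312 ns.
Distance: d = vΔt = 0.98 × 2.998×10⁸ m/s × 6.2312×10^-8 s = 18.3 m.

18.3 m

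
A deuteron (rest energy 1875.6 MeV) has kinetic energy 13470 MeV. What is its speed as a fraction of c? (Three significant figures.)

0.993c

K = (γ−1)mc², so γ = 1 + 13470/1875.6 = 8.1817.
Then v/c = √(1 − γ⁻²) = √(1 − 0.0149387) = √0.9850613 = 0.993.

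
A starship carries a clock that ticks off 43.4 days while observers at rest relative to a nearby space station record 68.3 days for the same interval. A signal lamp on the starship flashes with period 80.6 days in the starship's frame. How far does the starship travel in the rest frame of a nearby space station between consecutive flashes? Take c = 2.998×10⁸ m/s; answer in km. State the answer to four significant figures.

2.537×10^12 km

γ = Δt/Δτ = 68.3/43.4 = 1.57373.
β = √(1 − 1/γ²) = 0.77216. Lab-frame period = γτ = 1.57373×80.6 days = 126.84 days. Distance = βc × γτ = 0.77216 × 2.998×10⁸ m/s × 10958976 s = 2.5369×10^15 m = 2.537×10^12 km.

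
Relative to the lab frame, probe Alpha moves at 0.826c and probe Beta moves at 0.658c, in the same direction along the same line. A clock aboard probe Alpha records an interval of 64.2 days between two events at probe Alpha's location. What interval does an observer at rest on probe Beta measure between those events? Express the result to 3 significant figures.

The velocity of probe Alpha relative to probe Beta is (0.826 − 0.658)c / (1 − 0.826×0.658) = 0.36802c; relative speed 0.36802c.
γ for this relative speed: γ = 1/√(1 − 0.135439) = 1.0755.
The clock on probe Alpha records proper time, so probe Beta measures Δt = γΔτ = 1.0755 × 64.2 = 69.0 days.

69.0 days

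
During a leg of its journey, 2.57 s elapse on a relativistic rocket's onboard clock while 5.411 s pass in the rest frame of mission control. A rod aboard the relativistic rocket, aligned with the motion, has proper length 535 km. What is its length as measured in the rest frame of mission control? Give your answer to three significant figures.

From Δt = γΔτ: γ = 5.411/2.57 = 2.10545.
L = L₀/γ = 535/2.10545 = 254 km.

254 km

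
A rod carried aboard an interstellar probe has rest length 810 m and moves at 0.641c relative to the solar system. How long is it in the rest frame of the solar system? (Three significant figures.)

622 m

Lorentz factor: γ = (1 − 0.410881)^(−1/2) = 1.3029.
Length contraction: L = L₀/γ = 810/1.3029 = 622 m.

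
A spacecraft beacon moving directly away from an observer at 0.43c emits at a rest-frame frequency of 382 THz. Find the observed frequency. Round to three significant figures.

241 THz

Relativistic Doppler (source moving away): f_obs = f_src · √((1−β)/(1+β)).
With β = 0.43: factor = √(0.57/1.43) = 0.63135.
f_obs = 382 × 0.63135 = 241 THz.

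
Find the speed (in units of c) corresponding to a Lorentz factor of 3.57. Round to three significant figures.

β = √(1 − 1/γ²) = √(1 − 1/12.7449) = √0.921537 = 0.960.

0.960c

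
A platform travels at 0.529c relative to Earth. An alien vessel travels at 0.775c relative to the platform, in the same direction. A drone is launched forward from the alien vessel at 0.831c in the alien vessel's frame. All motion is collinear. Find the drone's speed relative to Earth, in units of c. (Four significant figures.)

Compose velocities in two stages. Stage 1 (into S'): u₁ = (0.831+0.775)/(1+0.831×0.775) = 0.97687.
Stage 2 (into S): u = (0.97687+0.529)/(1+0.97687×0.529) = 0.99282, so the speed is 0.9928c.

0.9928c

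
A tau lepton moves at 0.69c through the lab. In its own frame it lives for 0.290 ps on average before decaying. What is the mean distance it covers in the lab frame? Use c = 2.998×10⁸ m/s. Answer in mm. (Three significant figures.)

0.0829 mm

β² = 0.4761, so γ = 1/√0.5239 = 1.3816.
Lab-frame lifetime: Δt = γτ = 1.3816 × 0.290 ps = 0.40066 ps.
Distance: d = vΔt = 0.69 × 2.998×10⁸ m/s × 4.0066×10^-13 s = 8.29×10^-5 m = 0.0829 mm.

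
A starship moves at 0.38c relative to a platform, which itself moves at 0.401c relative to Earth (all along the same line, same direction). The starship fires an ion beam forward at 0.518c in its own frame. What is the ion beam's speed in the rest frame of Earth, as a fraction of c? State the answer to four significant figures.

0.8850c

First combine the ion beam and starship (S''→S'): u₁ = (0.518 + 0.38)/(1 + 0.518×0.38) = 0.898/1.19684 = 0.75031.
Then combine with the platform (S'→S): u = (0.75031 + 0.401)/(1 + 0.75031×0.401) = 1.15131/1.30087431 = 0.88503.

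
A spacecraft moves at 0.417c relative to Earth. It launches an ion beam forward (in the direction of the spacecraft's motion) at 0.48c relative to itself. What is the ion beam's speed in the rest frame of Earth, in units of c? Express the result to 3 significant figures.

0.747c

In units of c, u = (u' + v)/(1 + u'v) with u' = 0.48 and v = 0.417.
Numerator: 0.48 + 0.417 = 0.897. Denominator: 1 + (0.48)(0.417) = 1.20016.
u = 0.897/1.20016 = 0.7474, so the speed is 0.747c.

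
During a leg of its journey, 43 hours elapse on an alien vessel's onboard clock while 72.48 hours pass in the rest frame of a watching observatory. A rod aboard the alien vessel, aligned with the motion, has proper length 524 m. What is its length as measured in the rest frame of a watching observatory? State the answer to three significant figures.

γ = Δt/Δτ = 72.48/43 = 1.68558.
L = L₀/γ = 524/1.68558 = 311 m.

311 m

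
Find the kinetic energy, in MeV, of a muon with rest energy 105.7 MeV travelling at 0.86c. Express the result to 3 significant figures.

γ = 1/√(1 − β²) = 1/√(1 − 0.7396) = 1/√0.2604 = 1/0.510294 = 1.95965.
Kinetic energy: K = (γ − 1)mc² = (1.95965 − 1) × 105.7 MeV = 0.95965 × 105.7 = 101 MeV.

101 MeV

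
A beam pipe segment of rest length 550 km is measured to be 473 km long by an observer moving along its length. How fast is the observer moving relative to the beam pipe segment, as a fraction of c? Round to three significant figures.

0.510c

Length contraction gives γ = L₀/L = 550/473 = 1.1628.
β = √(1 − 1/γ²) = √0.260412 = 0.510.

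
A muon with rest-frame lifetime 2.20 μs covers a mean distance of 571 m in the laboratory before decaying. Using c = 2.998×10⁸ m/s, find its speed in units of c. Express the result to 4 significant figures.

Let x = d/(cτ) = 571.0 m / (2.998×10⁸ m/s × 2.200×10^-6 s) = 0.86573. Since d = βγcτ, x = βγ = β/√(1−β²).
Solving: β² = x²/(1+x²) = 0.749488/1.749488 = 0.428404, so β = 0.6545.

0.6545c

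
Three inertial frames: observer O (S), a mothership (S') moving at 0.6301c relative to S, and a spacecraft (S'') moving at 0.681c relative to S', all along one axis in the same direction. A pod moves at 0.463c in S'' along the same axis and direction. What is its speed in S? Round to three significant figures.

First combine the pod and spacecraft (S''→S'): u₁ = (0.463 + 0.681)/(1 + 0.463×0.681) = 1.144/1.315303 = 0.86976.
Then combine with the mothership (S'→S): u = (0.86976 + 0.6301)/(1 + 0.86976×0.6301) = 1.49986/1.548035776 = 0.96888.

0.969c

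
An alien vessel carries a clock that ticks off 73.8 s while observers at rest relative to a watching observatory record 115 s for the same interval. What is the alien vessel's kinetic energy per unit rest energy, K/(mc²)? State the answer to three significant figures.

The time-dilation ratio gives γ = 115/73.8 = 1.55827.
Since K = (γ−1)mc², K/(mc²) = 1.55827 − 1 = 0.558.

0.558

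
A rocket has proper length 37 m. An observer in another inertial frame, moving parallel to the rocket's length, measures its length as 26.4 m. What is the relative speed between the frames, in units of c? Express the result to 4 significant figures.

0.7006c

Length contraction gives γ = L₀/L = 37/26.4 = 1.4015.
β = √(1 − 1/γ²) = √0.490887 = 0.7006.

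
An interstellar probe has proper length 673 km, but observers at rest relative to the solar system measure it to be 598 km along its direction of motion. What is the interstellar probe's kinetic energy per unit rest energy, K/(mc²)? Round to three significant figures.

0.125

Length contraction gives γ = L₀/L = 673/598 = 1.12542.
K/(mc²) = γ − 1 = 1.12542 − 1 = 0.125.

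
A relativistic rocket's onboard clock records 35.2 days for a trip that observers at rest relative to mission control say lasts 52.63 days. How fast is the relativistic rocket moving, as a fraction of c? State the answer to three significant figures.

0.743c

γ = Δt/Δτ = 52.63/35.2 = 1.4952.
β = √(1 − 1/γ²) = √(1 − 0.447303) = √0.552697 = 0.743.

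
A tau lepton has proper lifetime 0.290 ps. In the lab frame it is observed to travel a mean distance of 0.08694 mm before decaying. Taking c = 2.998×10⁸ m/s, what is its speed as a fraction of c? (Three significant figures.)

Let x = d/(cτ) = 8.694×10^-5 m / (2.998×10⁸ m/s × 2.900×10^-13 s) = 0.99998. Since d = βγcτ, x = βγ = β/√(1−β²).
Solving: β² = x²/(1+x²) = 0.99996/1.99996 = 0.49999, so β = 0.707.

0.707c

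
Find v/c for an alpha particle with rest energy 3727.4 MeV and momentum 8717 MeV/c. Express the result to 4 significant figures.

0.9195

pc/(mc²) = 8717/3727.4 = 2.3386 = βγ = β/√(1−β²).
So β² = x²/(1 + x²) with x = 2.3386: x² = 5.46905, β² = 5.46905/6.46905 = 0.845418, β = 0.9195.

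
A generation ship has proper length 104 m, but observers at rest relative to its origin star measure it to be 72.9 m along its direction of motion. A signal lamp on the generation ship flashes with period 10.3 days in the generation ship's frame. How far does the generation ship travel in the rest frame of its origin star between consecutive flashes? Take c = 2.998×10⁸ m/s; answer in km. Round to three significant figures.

From L = L₀/γ: γ = 104/72.9 = 1.42661.
β = √(1 − 1/γ²) = 0.7132. Lab-frame period = γτ = 1.42661×10.3 days = 14.694 days. Distance = βc × γτ = 0.7132 × 2.998×10⁸ m/s × 1269561.6 s = 2.7145×10^14 m = 2.71×10^11 km.

2.71×10^11 km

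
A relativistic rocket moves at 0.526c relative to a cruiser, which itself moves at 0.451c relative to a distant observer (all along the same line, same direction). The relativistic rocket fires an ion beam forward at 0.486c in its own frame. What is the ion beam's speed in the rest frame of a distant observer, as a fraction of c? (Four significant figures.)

Apply u = (u'+v)/(1+u'v) twice. Ion beam in the cruiser frame: (0.486+0.526)/(1+0.486·0.526) = 1.012/1.255636 = 0.80597c.
That velocity, transformed to the rest frame of a distant observer: (0.80597+0.451)/(1+0.80597·0.451) = 1.25697/1.36349247 = 0.92188c.

0.9219c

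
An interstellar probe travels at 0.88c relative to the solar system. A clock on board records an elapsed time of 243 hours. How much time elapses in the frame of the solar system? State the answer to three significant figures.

512 hours

γ = 1/√(1 − β²) = 1/√(1 − 0.7744) = 1/√0.2256 = 1/0.474974 = 2.1054.
The onboard clock measures proper time, so the interval in the rest frame of the solar system is dilated: Δt = γ·Δτ = 2.1054 × 243 hours = 512 hours.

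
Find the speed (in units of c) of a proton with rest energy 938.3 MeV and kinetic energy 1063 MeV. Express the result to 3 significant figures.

K = (γ−1)mc², so γ = 1 + 1063/938.3 = 2.1329.
Then v/c = √(1 − γ⁻²) = √(1 − 0.219816) = √0.780184 = 0.883.

0.883c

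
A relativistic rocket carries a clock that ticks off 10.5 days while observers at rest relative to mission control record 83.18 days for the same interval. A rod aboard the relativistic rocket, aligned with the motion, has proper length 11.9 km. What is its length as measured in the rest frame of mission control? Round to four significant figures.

1.502 km

From Δt = γΔτ: γ = 83.18/10.5 = 7.9219.
The rod contracts by the same γ: 11.9 km / 7.9219 = 1.502 km.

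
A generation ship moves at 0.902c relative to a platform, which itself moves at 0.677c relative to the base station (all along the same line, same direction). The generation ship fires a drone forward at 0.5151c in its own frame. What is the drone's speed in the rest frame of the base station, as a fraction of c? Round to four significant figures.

Compose velocities in two stages. Stage 1 (into S'): u₁ = (0.5151+0.902)/(1+0.5151×0.902) = 0.96755.
Stage 2 (into S): u = (0.96755+0.677)/(1+0.96755×0.677) = 0.99367, so the speed is 0.9937c.

0.9937c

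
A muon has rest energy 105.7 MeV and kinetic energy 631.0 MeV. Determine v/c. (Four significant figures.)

0.9897

γ = 1 + K/(mc²) = 1 + 631.0/105.7 = 6.9697.
β = √(1 − 1/γ²) = √(1 − 0.020586) = √0.979414 = 0.9897.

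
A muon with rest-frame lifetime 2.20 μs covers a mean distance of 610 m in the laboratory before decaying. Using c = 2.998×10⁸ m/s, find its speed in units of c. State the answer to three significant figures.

Lab distance = (lab lifetime)·v = γτ·βc, so βγ = d/(cτ) = 610.0/(2.998×10⁸ × 2.200×10^-6) = 0.92486.
With βγ = 0.92486: γ² = 1 + (βγ)² = 1.855366, and β = (βγ)/γ = 0.92486/1.36212 = 0.679.

0.679c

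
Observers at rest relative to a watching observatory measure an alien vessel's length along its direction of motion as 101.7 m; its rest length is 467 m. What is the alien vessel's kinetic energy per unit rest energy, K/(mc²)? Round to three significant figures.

From L = L₀/γ: γ = 467/101.7 = 4.59194.
K/(mc²) = γ − 1 = 4.59194 − 1 = 3.59.

3.59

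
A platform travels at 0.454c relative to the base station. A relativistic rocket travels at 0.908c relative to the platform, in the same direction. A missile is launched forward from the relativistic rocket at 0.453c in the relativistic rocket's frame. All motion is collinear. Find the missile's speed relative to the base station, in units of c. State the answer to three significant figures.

0.986c

First combine the missile and relativistic rocket (S''→S'): u₁ = (0.453 + 0.908)/(1 + 0.453×0.908) = 1.361/1.411324 = 0.96434.
Then combine with the platform (S'→S): u = (0.96434 + 0.454)/(1 + 0.96434×0.454) = 1.41834/1.43781036 = 0.98646.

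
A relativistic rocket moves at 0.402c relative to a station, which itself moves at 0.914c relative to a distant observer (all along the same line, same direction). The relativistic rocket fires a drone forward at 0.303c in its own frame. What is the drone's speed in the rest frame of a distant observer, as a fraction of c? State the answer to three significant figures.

Compose velocities in two stages. Stage 1 (into S'): u₁ = (0.303+0.402)/(1+0.303×0.402) = 0.62845.
Stage 2 (into S): u = (0.62845+0.914)/(1+0.62845×0.914) = 0.9797, so the speed is 0.980c.

0.980c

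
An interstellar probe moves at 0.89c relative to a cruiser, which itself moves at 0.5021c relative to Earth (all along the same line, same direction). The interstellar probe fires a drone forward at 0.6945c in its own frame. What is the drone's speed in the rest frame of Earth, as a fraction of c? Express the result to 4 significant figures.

0.9931c

First combine the drone and interstellar probe (S''→S'): u₁ = (0.6945 + 0.89)/(1 + 0.6945×0.89) = 1.5845/1.618105 = 0.97923.
Then combine with the cruiser (S'→S): u = (0.97923 + 0.5021)/(1 + 0.97923×0.5021) = 1.48133/1.491671383 = 0.99307.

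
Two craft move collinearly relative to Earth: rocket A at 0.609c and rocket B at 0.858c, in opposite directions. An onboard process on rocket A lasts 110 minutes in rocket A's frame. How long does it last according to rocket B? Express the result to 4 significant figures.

Transform rocket A's velocity into rocket B's frame: (0.609 + 0.858)/(1 + 0.609·0.858) = 1.467/1.522522, so the relative speed is 0.96353c.
At |u| = 0.96353c, γ = (1 − 0.92839)^(−1/2) = 3.7369.
The clock on rocket A records proper time, so rocket B measures Δt = γΔτ = 3.7369 × 110 = 411.1 minutes.

411.1 minutes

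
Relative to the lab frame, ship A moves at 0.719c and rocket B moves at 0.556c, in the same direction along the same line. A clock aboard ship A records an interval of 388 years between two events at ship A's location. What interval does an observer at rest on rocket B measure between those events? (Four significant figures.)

403.1 years

Transform ship A's velocity into rocket B's frame: (0.719 − 0.556)/(1 − 0.719·0.556) = 0.163/0.600236, so the relative speed is 0.27156c.
At |u| = 0.27156c, γ = (1 − 0.0737448)^(−1/2) = 1.039.
Ship A's interval is proper; time dilation gives Δt_B = γΔτ = 1.039 × 388 years = 403.1 years.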